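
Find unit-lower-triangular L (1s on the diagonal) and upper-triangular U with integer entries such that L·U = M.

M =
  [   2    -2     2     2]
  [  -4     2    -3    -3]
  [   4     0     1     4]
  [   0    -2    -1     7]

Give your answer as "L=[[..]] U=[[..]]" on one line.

  r1 -= -2·r0 → [0,-2,1,1]
  r2 -= 2·r0 → [0,4,-3,0]
  r3 -= 0·r0 → [0,-2,-1,7]
  r2 -= -2·r1 → [0,0,-1,2]
  r3 -= 1·r1 → [0,0,-2,6]
  r3 -= 2·r2 → [0,0,0,2]

L=[[1,0,0,0],[-2,1,0,0],[2,-2,1,0],[0,1,2,1]] U=[[2,-2,2,2],[0,-2,1,1],[0,0,-1,2],[0,0,0,2]]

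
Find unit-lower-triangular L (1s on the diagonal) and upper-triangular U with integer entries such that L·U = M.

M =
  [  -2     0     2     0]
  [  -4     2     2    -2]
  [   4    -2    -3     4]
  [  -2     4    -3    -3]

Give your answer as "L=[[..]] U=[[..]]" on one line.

L=[[1,0,0,0],[2,1,0,0],[-2,-1,1,0],[1,2,1,1]] U=[[-2,0,2,0],[0,2,-2,-2],[0,0,-1,2],[0,0,0,-1]]

  r1 -= 2·r0 → [0,2,-2,-2]
  r2 -= -2·r0 → [0,-2,1,4]
  r3 -= 1·r0 → [0,4,-5,-3]
  r2 -= -1·r1 → [0,0,-1,2]
  r3 -= 2·r1 → [0,0,-1,1]
  r3 -= 1·r2 → [0,0,0,-1]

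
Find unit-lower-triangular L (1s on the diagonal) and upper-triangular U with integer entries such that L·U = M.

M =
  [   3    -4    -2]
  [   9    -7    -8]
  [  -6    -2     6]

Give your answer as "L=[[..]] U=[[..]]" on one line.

L=[[1,0,0],[3,1,0],[-2,-2,1]] U=[[3,-4,-2],[0,5,-2],[0,0,-2]]

  row1 -= 3·row0 → [0,5,-2]
  row2 -= -2·row0 → [0,-10,2]
  row2 -= -2·row1 → [0,0,-2]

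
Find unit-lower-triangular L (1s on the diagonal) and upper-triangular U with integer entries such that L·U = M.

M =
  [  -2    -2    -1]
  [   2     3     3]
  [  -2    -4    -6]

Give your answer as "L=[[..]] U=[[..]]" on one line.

L=[[1,0,0],[-1,1,0],[1,-2,1]] U=[[-2,-2,-1],[0,1,2],[0,0,-1]]

  R1 -= -1·R0 → [0,1,2]
  R2 -= 1·R0 → [0,-2,-5]
  R2 -= -2·R1 → [0,0,-1]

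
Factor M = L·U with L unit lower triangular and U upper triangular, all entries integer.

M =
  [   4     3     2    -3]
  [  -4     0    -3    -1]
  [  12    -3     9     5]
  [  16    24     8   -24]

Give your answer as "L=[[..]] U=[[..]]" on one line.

L=[[1,0,0,0],[-1,1,0,0],[3,-4,1,0],[4,4,-4,1]] U=[[4,3,2,-3],[0,3,-1,-4],[0,0,-1,-2],[0,0,0,-4]]

  R1 -= -1·R0 → [0,3,-1,-4]
  R2 -= 3·R0 → [0,-12,3,14]
  R3 -= 4·R0 → [0,12,0,-12]
  R2 -= -4·R1 → [0,0,-1,-2]
  R3 -= 4·R1 → [0,0,4,4]
  R3 -= -4·R2 → [0,0,0,-4]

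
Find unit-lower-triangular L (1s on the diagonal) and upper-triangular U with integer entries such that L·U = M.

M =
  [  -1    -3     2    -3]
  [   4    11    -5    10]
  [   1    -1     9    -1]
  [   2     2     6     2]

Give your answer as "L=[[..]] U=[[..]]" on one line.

L=[[1,0,0,0],[-4,1,0,0],[-1,4,1,0],[-2,4,2,1]] U=[[-1,-3,2,-3],[0,-1,3,-2],[0,0,-1,4],[0,0,0,-4]]

  row1 -= -4·row0 → [0,-1,3,-2]
  row2 -= -1·row0 → [0,-4,11,-4]
  row3 -= -2·row0 → [0,-4,10,-4]
  row2 -= 4·row1 → [0,0,-1,4]
  row3 -= 4·row1 → [0,0,-2,4]
  row3 -= 2·row2 → [0,0,0,-4]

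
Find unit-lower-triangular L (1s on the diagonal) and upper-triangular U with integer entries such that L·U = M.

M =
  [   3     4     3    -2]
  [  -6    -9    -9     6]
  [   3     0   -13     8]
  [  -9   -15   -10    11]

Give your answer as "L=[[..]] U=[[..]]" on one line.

L=[[1,0,0,0],[-2,1,0,0],[1,4,1,0],[-3,3,-2,1]] U=[[3,4,3,-2],[0,-1,-3,2],[0,0,-4,2],[0,0,0,3]]

  row1 -= -2·row0 → [0,-1,-3,2]
  row2 -= 1·row0 → [0,-4,-16,10]
  row3 -= -3·row0 → [0,-3,-1,5]
  row2 -= 4·row1 → [0,0,-4,2]
  row3 -= 3·row1 → [0,0,8,-1]
  row3 -= -2·row2 → [0,0,0,3]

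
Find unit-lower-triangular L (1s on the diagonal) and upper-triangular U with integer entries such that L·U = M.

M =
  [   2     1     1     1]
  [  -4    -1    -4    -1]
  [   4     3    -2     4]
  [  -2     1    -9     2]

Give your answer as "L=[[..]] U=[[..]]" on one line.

L=[[1,0,0,0],[-2,1,0,0],[2,1,1,0],[-1,2,2,1]] U=[[2,1,1,1],[0,1,-2,1],[0,0,-2,1],[0,0,0,-1]]

  R1 -= -2·R0 → [0,1,-2,1]
  R2 -= 2·R0 → [0,1,-4,2]
  R3 -= -1·R0 → [0,2,-8,3]
  R2 -= 1·R1 → [0,0,-2,1]
  R3 -= 2·R1 → [0,0,-4,1]
  R3 -= 2·R2 → [0,0,0,-1]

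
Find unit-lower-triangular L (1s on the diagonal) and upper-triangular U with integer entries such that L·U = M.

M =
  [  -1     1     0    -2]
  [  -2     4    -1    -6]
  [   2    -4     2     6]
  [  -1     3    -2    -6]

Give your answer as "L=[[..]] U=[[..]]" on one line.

  row1 -= 2·row0 → [0,2,-1,-2]
  row2 -= -2·row0 → [0,-2,2,2]
  row3 -= 1·row0 → [0,2,-2,-4]
  row2 -= -1·row1 → [0,0,1,0]
  row3 -= 1·row1 → [0,0,-1,-2]
  row3 -= -1·row2 → [0,0,0,-2]

L=[[1,0,0,0],[2,1,0,0],[-2,-1,1,0],[1,1,-1,1]] U=[[-1,1,0,-2],[0,2,-1,-2],[0,0,1,0],[0,0,0,-2]]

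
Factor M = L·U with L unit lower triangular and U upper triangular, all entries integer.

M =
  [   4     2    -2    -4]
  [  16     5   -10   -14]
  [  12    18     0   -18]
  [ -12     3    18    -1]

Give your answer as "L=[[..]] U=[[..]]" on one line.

L=[[1,0,0,0],[4,1,0,0],[3,-4,1,0],[-3,-3,-3,1]] U=[[4,2,-2,-4],[0,-3,-2,2],[0,0,-2,2],[0,0,0,-1]]

  R1 -= 4·R0 → [0,-3,-2,2]
  R2 -= 3·R0 → [0,12,6,-6]
  R3 -= -3·R0 → [0,9,12,-13]
  R2 -= -4·R1 → [0,0,-2,2]
  R3 -= -3·R1 → [0,0,6,-7]
  R3 -= -3·R2 → [0,0,0,-1]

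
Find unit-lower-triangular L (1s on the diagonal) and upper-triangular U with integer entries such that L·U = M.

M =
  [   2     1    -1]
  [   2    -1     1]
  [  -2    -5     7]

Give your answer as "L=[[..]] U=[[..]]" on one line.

L=[[1,0,0],[1,1,0],[-1,2,1]] U=[[2,1,-1],[0,-2,2],[0,0,2]]

  row1 -= 1·row0 → [0,-2,2]
  row2 -= -1·row0 → [0,-4,6]
  row2 -= 2·row1 → [0,0,2]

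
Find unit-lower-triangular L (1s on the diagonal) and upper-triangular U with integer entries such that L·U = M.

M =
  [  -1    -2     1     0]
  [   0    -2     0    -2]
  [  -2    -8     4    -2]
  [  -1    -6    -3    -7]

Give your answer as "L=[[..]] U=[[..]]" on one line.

L=[[1,0,0,0],[0,1,0,0],[2,2,1,0],[1,2,-2,1]] U=[[-1,-2,1,0],[0,-2,0,-2],[0,0,2,2],[0,0,0,1]]

  r1 -= 0·r0 → [0,-2,0,-2]
  r2 -= 2·r0 → [0,-4,2,-2]
  r3 -= 1·r0 → [0,-4,-4,-7]
  r2 -= 2·r1 → [0,0,2,2]
  r3 -= 2·r1 → [0,0,-4,-3]
  r3 -= -2·r2 → [0,0,0,1]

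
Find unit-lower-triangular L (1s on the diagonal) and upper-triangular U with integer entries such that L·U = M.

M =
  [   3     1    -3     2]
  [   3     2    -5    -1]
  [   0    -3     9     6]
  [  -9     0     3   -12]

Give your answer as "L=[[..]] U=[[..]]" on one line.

L=[[1,0,0,0],[1,1,0,0],[0,-3,1,0],[-3,3,0,1]] U=[[3,1,-3,2],[0,1,-2,-3],[0,0,3,-3],[0,0,0,3]]

  row1 -= 1·row0 → [0,1,-2,-3]
  row2 -= 0·row0 → [0,-3,9,6]
  row3 -= -3·row0 → [0,3,-6,-6]
  row2 -= -3·row1 → [0,0,3,-3]
  row3 -= 3·row1 → [0,0,0,3]
  row3 -= 0·row2 → [0,0,0,3]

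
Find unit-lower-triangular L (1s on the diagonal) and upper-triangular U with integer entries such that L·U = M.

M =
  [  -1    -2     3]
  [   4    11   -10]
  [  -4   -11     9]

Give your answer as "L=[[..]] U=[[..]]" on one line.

  R1 -= -4·R0 → [0,3,2]
  R2 -= 4·R0 → [0,-3,-3]
  R2 -= -1·R1 → [0,0,-1]

L=[[1,0,0],[-4,1,0],[4,-1,1]] U=[[-1,-2,3],[0,3,2],[0,0,-1]]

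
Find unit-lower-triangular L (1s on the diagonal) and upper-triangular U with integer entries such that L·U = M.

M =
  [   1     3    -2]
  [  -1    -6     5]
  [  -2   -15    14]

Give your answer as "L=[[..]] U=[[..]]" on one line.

  row1 -= -1·row0 → [0,-3,3]
  row2 -= -2·row0 → [0,-9,10]
  row2 -= 3·row1 → [0,0,1]

L=[[1,0,0],[-1,1,0],[-2,3,1]] U=[[1,3,-2],[0,-3,3],[0,0,1]]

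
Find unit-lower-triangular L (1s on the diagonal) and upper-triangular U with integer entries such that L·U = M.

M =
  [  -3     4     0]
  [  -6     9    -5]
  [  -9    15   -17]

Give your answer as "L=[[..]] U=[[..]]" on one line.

L=[[1,0,0],[2,1,0],[3,3,1]] U=[[-3,4,0],[0,1,-5],[0,0,-2]]

  row1 -= 2·row0 → [0,1,-5]
  row2 -= 3·row0 → [0,3,-17]
  row2 -= 3·row1 → [0,0,-2]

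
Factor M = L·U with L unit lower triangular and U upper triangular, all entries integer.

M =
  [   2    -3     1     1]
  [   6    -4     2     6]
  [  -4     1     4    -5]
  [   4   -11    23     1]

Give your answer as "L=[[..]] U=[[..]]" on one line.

L=[[1,0,0,0],[3,1,0,0],[-2,-1,1,0],[2,-1,4,1]] U=[[2,-3,1,1],[0,5,-1,3],[0,0,5,0],[0,0,0,2]]

  R1 -= 3·R0 → [0,5,-1,3]
  R2 -= -2·R0 → [0,-5,6,-3]
  R3 -= 2·R0 → [0,-5,21,-1]
  R2 -= -1·R1 → [0,0,5,0]
  R3 -= -1·R1 → [0,0,20,2]
  R3 -= 4·R2 → [0,0,0,2]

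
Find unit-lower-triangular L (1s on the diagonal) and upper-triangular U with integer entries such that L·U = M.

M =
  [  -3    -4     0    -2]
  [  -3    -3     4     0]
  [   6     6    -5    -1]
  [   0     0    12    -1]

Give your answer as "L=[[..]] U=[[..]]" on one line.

  r1 -= 1·r0 → [0,1,4,2]
  r2 -= -2·r0 → [0,-2,-5,-5]
  r3 -= 0·r0 → [0,0,12,-1]
  r2 -= -2·r1 → [0,0,3,-1]
  r3 -= 0·r1 → [0,0,12,-1]
  r3 -= 4·r2 → [0,0,0,3]

L=[[1,0,0,0],[1,1,0,0],[-2,-2,1,0],[0,0,4,1]] U=[[-3,-4,0,-2],[0,1,4,2],[0,0,3,-1],[0,0,0,3]]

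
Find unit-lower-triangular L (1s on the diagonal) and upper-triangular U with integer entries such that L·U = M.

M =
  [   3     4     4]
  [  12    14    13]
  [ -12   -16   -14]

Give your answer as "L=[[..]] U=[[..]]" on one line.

  R1 -= 4·R0 → [0,-2,-3]
  R2 -= -4·R0 → [0,0,2]
  R2 -= 0·R1 → [0,0,2]

L=[[1,0,0],[4,1,0],[-4,0,1]] U=[[3,4,4],[0,-2,-3],[0,0,2]]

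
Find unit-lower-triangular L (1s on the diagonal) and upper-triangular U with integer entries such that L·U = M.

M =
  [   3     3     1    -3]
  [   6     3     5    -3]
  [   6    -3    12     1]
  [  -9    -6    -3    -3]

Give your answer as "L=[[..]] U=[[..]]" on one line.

L=[[1,0,0,0],[2,1,0,0],[2,3,1,0],[-3,-1,3,1]] U=[[3,3,1,-3],[0,-3,3,3],[0,0,1,-2],[0,0,0,-3]]

  r1 -= 2·r0 → [0,-3,3,3]
  r2 -= 2·r0 → [0,-9,10,7]
  r3 -= -3·r0 → [0,3,0,-12]
  r2 -= 3·r1 → [0,0,1,-2]
  r3 -= -1·r1 → [0,0,3,-9]
  r3 -= 3·r2 → [0,0,0,-3]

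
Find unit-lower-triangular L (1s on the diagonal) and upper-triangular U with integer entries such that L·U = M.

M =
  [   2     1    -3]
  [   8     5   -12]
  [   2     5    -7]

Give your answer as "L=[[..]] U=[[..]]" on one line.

L=[[1,0,0],[4,1,0],[1,4,1]] U=[[2,1,-3],[0,1,0],[0,0,-4]]

  row1 -= 4·row0 → [0,1,0]
  row2 -= 1·row0 → [0,4,-4]
  row2 -= 4·row1 → [0,0,-4]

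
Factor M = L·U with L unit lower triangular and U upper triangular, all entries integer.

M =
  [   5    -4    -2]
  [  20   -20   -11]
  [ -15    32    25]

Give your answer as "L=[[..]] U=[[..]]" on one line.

  r1 -= 4·r0 → [0,-4,-3]
  r2 -= -3·r0 → [0,20,19]
  r2 -= -5·r1 → [0,0,4]

L=[[1,0,0],[4,1,0],[-3,-5,1]] U=[[5,-4,-2],[0,-4,-3],[0,0,4]]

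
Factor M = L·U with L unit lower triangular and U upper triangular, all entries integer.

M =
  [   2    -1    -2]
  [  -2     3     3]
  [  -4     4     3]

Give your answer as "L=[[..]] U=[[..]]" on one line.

  R1 -= -1·R0 → [0,2,1]
  R2 -= -2·R0 → [0,2,-1]
  R2 -= 1·R1 → [0,0,-2]

L=[[1,0,0],[-1,1,0],[-2,1,1]] U=[[2,-1,-2],[0,2,1],[0,0,-2]]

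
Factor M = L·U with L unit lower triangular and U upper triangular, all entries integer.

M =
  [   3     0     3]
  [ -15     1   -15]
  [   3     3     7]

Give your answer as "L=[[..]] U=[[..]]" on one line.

L=[[1,0,0],[-5,1,0],[1,3,1]] U=[[3,0,3],[0,1,0],[0,0,4]]

  R1 -= -5·R0 → [0,1,0]
  R2 -= 1·R0 → [0,3,4]
  R2 -= 3·R1 → [0,0,4]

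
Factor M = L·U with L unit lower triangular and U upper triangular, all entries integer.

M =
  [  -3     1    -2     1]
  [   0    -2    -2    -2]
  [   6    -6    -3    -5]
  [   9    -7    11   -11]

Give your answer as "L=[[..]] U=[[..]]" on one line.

  R1 -= 0·R0 → [0,-2,-2,-2]
  R2 -= -2·R0 → [0,-4,-7,-3]
  R3 -= -3·R0 → [0,-4,5,-8]
  R2 -= 2·R1 → [0,0,-3,1]
  R3 -= 2·R1 → [0,0,9,-4]
  R3 -= -3·R2 → [0,0,0,-1]

L=[[1,0,0,0],[0,1,0,0],[-2,2,1,0],[-3,2,-3,1]] U=[[-3,1,-2,1],[0,-2,-2,-2],[0,0,-3,1],[0,0,0,-1]]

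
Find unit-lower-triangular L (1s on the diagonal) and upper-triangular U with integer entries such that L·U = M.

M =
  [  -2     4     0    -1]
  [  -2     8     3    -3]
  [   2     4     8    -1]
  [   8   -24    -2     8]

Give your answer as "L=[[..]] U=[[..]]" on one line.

  R1 -= 1·R0 → [0,4,3,-2]
  R2 -= -1·R0 → [0,8,8,-2]
  R3 -= -4·R0 → [0,-8,-2,4]
  R2 -= 2·R1 → [0,0,2,2]
  R3 -= -2·R1 → [0,0,4,0]
  R3 -= 2·R2 → [0,0,0,-4]

L=[[1,0,0,0],[1,1,0,0],[-1,2,1,0],[-4,-2,2,1]] U=[[-2,4,0,-1],[0,4,3,-2],[0,0,2,2],[0,0,0,-4]]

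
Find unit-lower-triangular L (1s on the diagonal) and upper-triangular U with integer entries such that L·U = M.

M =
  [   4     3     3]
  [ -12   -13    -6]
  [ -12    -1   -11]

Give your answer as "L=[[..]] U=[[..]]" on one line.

L=[[1,0,0],[-3,1,0],[-3,-2,1]] U=[[4,3,3],[0,-4,3],[0,0,4]]

  r1 -= -3·r0 → [0,-4,3]
  r2 -= -3·r0 → [0,8,-2]
  r2 -= -2·r1 → [0,0,4]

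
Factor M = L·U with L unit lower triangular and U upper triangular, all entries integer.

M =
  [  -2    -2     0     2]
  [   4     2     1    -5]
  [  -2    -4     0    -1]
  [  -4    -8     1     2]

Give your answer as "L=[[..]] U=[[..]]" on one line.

  row1 -= -2·row0 → [0,-2,1,-1]
  row2 -= 1·row0 → [0,-2,0,-3]
  row3 -= 2·row0 → [0,-4,1,-2]
  row2 -= 1·row1 → [0,0,-1,-2]
  row3 -= 2·row1 → [0,0,-1,0]
  row3 -= 1·row2 → [0,0,0,2]

L=[[1,0,0,0],[-2,1,0,0],[1,1,1,0],[2,2,1,1]] U=[[-2,-2,0,2],[0,-2,1,-1],[0,0,-1,-2],[0,0,0,2]]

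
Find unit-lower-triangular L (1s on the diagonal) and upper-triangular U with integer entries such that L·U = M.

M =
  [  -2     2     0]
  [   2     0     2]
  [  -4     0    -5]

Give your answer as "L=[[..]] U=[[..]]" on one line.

L=[[1,0,0],[-1,1,0],[2,-2,1]] U=[[-2,2,0],[0,2,2],[0,0,-1]]

  row1 -= -1·row0 → [0,2,2]
  row2 -= 2·row0 → [0,-4,-5]
  row2 -= -2·row1 → [0,0,-1]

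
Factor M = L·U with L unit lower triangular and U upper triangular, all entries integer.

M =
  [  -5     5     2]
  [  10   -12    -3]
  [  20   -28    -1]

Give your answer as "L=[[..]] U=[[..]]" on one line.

L=[[1,0,0],[-2,1,0],[-4,4,1]] U=[[-5,5,2],[0,-2,1],[0,0,3]]

  R1 -= -2·R0 → [0,-2,1]
  R2 -= -4·R0 → [0,-8,7]
  R2 -= 4·R1 → [0,0,3]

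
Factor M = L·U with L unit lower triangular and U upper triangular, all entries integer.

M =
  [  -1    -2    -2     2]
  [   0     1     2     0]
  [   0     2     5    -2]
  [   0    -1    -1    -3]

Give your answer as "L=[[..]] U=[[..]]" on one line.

L=[[1,0,0,0],[0,1,0,0],[0,2,1,0],[0,-1,1,1]] U=[[-1,-2,-2,2],[0,1,2,0],[0,0,1,-2],[0,0,0,-1]]

  row1 -= 0·row0 → [0,1,2,0]
  row2 -= 0·row0 → [0,2,5,-2]
  row3 -= 0·row0 → [0,-1,-1,-3]
  row2 -= 2·row1 → [0,0,1,-2]
  row3 -= -1·row1 → [0,0,1,-3]
  row3 -= 1·row2 → [0,0,0,-1]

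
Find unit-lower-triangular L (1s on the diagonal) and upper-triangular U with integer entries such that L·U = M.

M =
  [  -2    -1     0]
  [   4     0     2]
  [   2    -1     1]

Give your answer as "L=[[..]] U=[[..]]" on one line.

L=[[1,0,0],[-2,1,0],[-1,1,1]] U=[[-2,-1,0],[0,-2,2],[0,0,-1]]

  R1 -= -2·R0 → [0,-2,2]
  R2 -= -1·R0 → [0,-2,1]
  R2 -= 1·R1 → [0,0,-1]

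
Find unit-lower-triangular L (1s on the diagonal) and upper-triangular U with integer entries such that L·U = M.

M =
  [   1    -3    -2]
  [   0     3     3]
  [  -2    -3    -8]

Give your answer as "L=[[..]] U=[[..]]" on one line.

L=[[1,0,0],[0,1,0],[-2,-3,1]] U=[[1,-3,-2],[0,3,3],[0,0,-3]]

  r1 -= 0·r0 → [0,3,3]
  r2 -= -2·r0 → [0,-9,-12]
  r2 -= -3·r1 → [0,0,-3]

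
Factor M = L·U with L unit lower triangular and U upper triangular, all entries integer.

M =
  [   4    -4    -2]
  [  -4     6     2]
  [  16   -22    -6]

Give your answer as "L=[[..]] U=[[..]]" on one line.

  row1 -= -1·row0 → [0,2,0]
  row2 -= 4·row0 → [0,-6,2]
  row2 -= -3·row1 → [0,0,2]

L=[[1,0,0],[-1,1,0],[4,-3,1]] U=[[4,-4,-2],[0,2,0],[0,0,2]]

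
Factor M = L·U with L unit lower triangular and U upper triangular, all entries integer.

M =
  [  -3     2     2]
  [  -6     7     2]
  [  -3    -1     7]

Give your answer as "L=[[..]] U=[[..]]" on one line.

L=[[1,0,0],[2,1,0],[1,-1,1]] U=[[-3,2,2],[0,3,-2],[0,0,3]]

  r1 -= 2·r0 → [0,3,-2]
  r2 -= 1·r0 → [0,-3,5]
  r2 -= -1·r1 → [0,0,3]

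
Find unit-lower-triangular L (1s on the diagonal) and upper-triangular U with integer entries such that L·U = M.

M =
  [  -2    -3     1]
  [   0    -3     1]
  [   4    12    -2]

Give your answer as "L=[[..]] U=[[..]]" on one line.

L=[[1,0,0],[0,1,0],[-2,-2,1]] U=[[-2,-3,1],[0,-3,1],[0,0,2]]

  R1 -= 0·R0 → [0,-3,1]
  R2 -= -2·R0 → [0,6,0]
  R2 -= -2·R1 → [0,0,2]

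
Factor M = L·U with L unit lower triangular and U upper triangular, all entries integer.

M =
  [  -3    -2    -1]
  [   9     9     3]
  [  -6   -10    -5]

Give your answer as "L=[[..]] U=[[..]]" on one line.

L=[[1,0,0],[-3,1,0],[2,-2,1]] U=[[-3,-2,-1],[0,3,0],[0,0,-3]]

  r1 -= -3·r0 → [0,3,0]
  r2 -= 2·r0 → [0,-6,-3]
  r2 -= -2·r1 → [0,0,-3]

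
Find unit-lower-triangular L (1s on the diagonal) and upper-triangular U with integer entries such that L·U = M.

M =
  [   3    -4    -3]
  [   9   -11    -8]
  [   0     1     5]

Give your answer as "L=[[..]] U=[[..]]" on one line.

L=[[1,0,0],[3,1,0],[0,1,1]] U=[[3,-4,-3],[0,1,1],[0,0,4]]

  row1 -= 3·row0 → [0,1,1]
  row2 -= 0·row0 → [0,1,5]
  row2 -= 1·row1 → [0,0,4]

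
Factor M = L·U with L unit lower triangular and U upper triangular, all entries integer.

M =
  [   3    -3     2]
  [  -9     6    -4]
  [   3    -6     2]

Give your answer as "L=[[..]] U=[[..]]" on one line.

L=[[1,0,0],[-3,1,0],[1,1,1]] U=[[3,-3,2],[0,-3,2],[0,0,-2]]

  row1 -= -3·row0 → [0,-3,2]
  row2 -= 1·row0 → [0,-3,0]
  row2 -= 1·row1 → [0,0,-2]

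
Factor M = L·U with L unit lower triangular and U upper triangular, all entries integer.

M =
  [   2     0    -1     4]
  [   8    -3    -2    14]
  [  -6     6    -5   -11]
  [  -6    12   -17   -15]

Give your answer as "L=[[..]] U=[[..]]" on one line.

  r1 -= 4·r0 → [0,-3,2,-2]
  r2 -= -3·r0 → [0,6,-8,1]
  r3 -= -3·r0 → [0,12,-20,-3]
  r2 -= -2·r1 → [0,0,-4,-3]
  r3 -= -4·r1 → [0,0,-12,-11]
  r3 -= 3·r2 → [0,0,0,-2]

L=[[1,0,0,0],[4,1,0,0],[-3,-2,1,0],[-3,-4,3,1]] U=[[2,0,-1,4],[0,-3,2,-2],[0,0,-4,-3],[0,0,0,-2]]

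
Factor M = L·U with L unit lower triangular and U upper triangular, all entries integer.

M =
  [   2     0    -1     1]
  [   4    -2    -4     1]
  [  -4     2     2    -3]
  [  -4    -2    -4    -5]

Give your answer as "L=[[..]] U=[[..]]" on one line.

  r1 -= 2·r0 → [0,-2,-2,-1]
  r2 -= -2·r0 → [0,2,0,-1]
  r3 -= -2·r0 → [0,-2,-6,-3]
  r2 -= -1·r1 → [0,0,-2,-2]
  r3 -= 1·r1 → [0,0,-4,-2]
  r3 -= 2·r2 → [0,0,0,2]

L=[[1,0,0,0],[2,1,0,0],[-2,-1,1,0],[-2,1,2,1]] U=[[2,0,-1,1],[0,-2,-2,-1],[0,0,-2,-2],[0,0,0,2]]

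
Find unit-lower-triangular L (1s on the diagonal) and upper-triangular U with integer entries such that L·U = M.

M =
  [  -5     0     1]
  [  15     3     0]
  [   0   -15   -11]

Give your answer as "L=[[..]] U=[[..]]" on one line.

L=[[1,0,0],[-3,1,0],[0,-5,1]] U=[[-5,0,1],[0,3,3],[0,0,4]]

  r1 -= -3·r0 → [0,3,3]
  r2 -= 0·r0 → [0,-15,-11]
  r2 -= -5·r1 → [0,0,4]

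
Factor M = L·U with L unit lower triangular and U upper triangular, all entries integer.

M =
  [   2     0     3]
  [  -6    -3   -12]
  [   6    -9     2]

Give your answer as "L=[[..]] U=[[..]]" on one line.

L=[[1,0,0],[-3,1,0],[3,3,1]] U=[[2,0,3],[0,-3,-3],[0,0,2]]

  R1 -= -3·R0 → [0,-3,-3]
  R2 -= 3·R0 → [0,-9,-7]
  R2 -= 3·R1 → [0,0,2]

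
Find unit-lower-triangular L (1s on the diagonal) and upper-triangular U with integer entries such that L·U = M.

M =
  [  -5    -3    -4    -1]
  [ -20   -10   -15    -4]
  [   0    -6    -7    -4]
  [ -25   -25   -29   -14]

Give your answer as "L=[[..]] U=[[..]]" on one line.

L=[[1,0,0,0],[4,1,0,0],[0,-3,1,0],[5,-5,1,1]] U=[[-5,-3,-4,-1],[0,2,1,0],[0,0,-4,-4],[0,0,0,-5]]

  r1 -= 4·r0 → [0,2,1,0]
  r2 -= 0·r0 → [0,-6,-7,-4]
  r3 -= 5·r0 → [0,-10,-9,-9]
  r2 -= -3·r1 → [0,0,-4,-4]
  r3 -= -5·r1 → [0,0,-4,-9]
  r3 -= 1·r2 → [0,0,0,-5]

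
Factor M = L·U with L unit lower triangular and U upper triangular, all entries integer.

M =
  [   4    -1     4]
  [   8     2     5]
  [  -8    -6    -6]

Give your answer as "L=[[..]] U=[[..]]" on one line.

  R1 -= 2·R0 → [0,4,-3]
  R2 -= -2·R0 → [0,-8,2]
  R2 -= -2·R1 → [0,0,-4]

L=[[1,0,0],[2,1,0],[-2,-2,1]] U=[[4,-1,4],[0,4,-3],[0,0,-4]]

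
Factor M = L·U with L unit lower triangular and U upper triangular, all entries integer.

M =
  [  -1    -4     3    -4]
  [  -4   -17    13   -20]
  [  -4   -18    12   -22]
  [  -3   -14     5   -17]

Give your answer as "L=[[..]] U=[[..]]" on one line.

L=[[1,0,0,0],[4,1,0,0],[4,2,1,0],[3,2,3,1]] U=[[-1,-4,3,-4],[0,-1,1,-4],[0,0,-2,2],[0,0,0,-3]]

  r1 -= 4·r0 → [0,-1,1,-4]
  r2 -= 4·r0 → [0,-2,0,-6]
  r3 -= 3·r0 → [0,-2,-4,-5]
  r2 -= 2·r1 → [0,0,-2,2]
  r3 -= 2·r1 → [0,0,-6,3]
  r3 -= 3·r2 → [0,0,0,-3]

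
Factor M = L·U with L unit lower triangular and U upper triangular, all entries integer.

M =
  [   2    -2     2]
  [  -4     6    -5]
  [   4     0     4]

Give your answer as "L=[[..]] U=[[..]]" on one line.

  row1 -= -2·row0 → [0,2,-1]
  row2 -= 2·row0 → [0,4,0]
  row2 -= 2·row1 → [0,0,2]

L=[[1,0,0],[-2,1,0],[2,2,1]] U=[[2,-2,2],[0,2,-1],[0,0,2]]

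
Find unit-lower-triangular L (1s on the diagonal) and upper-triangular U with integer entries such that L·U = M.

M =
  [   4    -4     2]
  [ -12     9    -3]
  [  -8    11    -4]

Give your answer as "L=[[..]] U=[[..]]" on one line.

L=[[1,0,0],[-3,1,0],[-2,-1,1]] U=[[4,-4,2],[0,-3,3],[0,0,3]]

  row1 -= -3·row0 → [0,-3,3]
  row2 -= -2·row0 → [0,3,0]
  row2 -= -1·row1 → [0,0,3]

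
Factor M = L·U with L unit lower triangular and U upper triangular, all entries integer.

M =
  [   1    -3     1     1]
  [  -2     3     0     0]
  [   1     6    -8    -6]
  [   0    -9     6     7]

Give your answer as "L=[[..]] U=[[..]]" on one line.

L=[[1,0,0,0],[-2,1,0,0],[1,-3,1,0],[0,3,0,1]] U=[[1,-3,1,1],[0,-3,2,2],[0,0,-3,-1],[0,0,0,1]]

  R1 -= -2·R0 → [0,-3,2,2]
  R2 -= 1·R0 → [0,9,-9,-7]
  R3 -= 0·R0 → [0,-9,6,7]
  R2 -= -3·R1 → [0,0,-3,-1]
  R3 -= 3·R1 → [0,0,0,1]
  R3 -= 0·R2 → [0,0,0,1]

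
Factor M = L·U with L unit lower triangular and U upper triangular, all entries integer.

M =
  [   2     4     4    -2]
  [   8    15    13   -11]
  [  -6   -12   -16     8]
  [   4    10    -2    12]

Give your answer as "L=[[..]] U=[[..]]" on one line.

  row1 -= 4·row0 → [0,-1,-3,-3]
  row2 -= -3·row0 → [0,0,-4,2]
  row3 -= 2·row0 → [0,2,-10,16]
  row2 -= 0·row1 → [0,0,-4,2]
  row3 -= -2·row1 → [0,0,-16,10]
  row3 -= 4·row2 → [0,0,0,2]

L=[[1,0,0,0],[4,1,0,0],[-3,0,1,0],[2,-2,4,1]] U=[[2,4,4,-2],[0,-1,-3,-3],[0,0,-4,2],[0,0,0,2]]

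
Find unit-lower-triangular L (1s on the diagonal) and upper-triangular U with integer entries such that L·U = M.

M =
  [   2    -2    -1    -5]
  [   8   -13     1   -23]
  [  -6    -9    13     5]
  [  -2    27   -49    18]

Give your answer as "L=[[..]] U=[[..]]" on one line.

  R1 -= 4·R0 → [0,-5,5,-3]
  R2 -= -3·R0 → [0,-15,10,-10]
  R3 -= -1·R0 → [0,25,-50,13]
  R2 -= 3·R1 → [0,0,-5,-1]
  R3 -= -5·R1 → [0,0,-25,-2]
  R3 -= 5·R2 → [0,0,0,3]

L=[[1,0,0,0],[4,1,0,0],[-3,3,1,0],[-1,-5,5,1]] U=[[2,-2,-1,-5],[0,-5,5,-3],[0,0,-5,-1],[0,0,0,3]]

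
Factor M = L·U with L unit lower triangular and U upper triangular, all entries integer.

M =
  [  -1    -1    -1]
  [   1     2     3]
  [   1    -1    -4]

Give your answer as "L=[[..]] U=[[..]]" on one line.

  r1 -= -1·r0 → [0,1,2]
  r2 -= -1·r0 → [0,-2,-5]
  r2 -= -2·r1 → [0,0,-1]

L=[[1,0,0],[-1,1,0],[-1,-2,1]] U=[[-1,-1,-1],[0,1,2],[0,0,-1]]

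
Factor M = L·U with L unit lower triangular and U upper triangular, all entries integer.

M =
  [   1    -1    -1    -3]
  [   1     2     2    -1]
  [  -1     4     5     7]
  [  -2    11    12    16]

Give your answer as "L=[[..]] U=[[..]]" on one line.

  r1 -= 1·r0 → [0,3,3,2]
  r2 -= -1·r0 → [0,3,4,4]
  r3 -= -2·r0 → [0,9,10,10]
  r2 -= 1·r1 → [0,0,1,2]
  r3 -= 3·r1 → [0,0,1,4]
  r3 -= 1·r2 → [0,0,0,2]

L=[[1,0,0,0],[1,1,0,0],[-1,1,1,0],[-2,3,1,1]] U=[[1,-1,-1,-3],[0,3,3,2],[0,0,1,2],[0,0,0,2]]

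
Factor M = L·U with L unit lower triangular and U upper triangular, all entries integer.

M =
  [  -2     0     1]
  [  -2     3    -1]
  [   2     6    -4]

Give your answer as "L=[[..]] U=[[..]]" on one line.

  row1 -= 1·row0 → [0,3,-2]
  row2 -= -1·row0 → [0,6,-3]
  row2 -= 2·row1 → [0,0,1]

L=[[1,0,0],[1,1,0],[-1,2,1]] U=[[-2,0,1],[0,3,-2],[0,0,1]]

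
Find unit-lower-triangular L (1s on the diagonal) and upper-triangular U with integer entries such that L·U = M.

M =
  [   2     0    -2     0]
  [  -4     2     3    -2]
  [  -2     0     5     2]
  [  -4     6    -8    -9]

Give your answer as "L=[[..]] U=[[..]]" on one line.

  r1 -= -2·r0 → [0,2,-1,-2]
  r2 -= -1·r0 → [0,0,3,2]
  r3 -= -2·r0 → [0,6,-12,-9]
  r2 -= 0·r1 → [0,0,3,2]
  r3 -= 3·r1 → [0,0,-9,-3]
  r3 -= -3·r2 → [0,0,0,3]

L=[[1,0,0,0],[-2,1,0,0],[-1,0,1,0],[-2,3,-3,1]] U=[[2,0,-2,0],[0,2,-1,-2],[0,0,3,2],[0,0,0,3]]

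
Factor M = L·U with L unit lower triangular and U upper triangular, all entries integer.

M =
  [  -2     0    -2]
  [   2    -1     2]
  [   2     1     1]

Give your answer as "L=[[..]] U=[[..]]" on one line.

L=[[1,0,0],[-1,1,0],[-1,-1,1]] U=[[-2,0,-2],[0,-1,0],[0,0,-1]]

  R1 -= -1·R0 → [0,-1,0]
  R2 -= -1·R0 → [0,1,-1]
  R2 -= -1·R1 → [0,0,-1]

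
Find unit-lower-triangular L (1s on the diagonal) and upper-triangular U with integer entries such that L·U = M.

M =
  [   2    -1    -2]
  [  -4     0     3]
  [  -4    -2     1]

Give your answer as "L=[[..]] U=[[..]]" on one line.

  R1 -= -2·R0 → [0,-2,-1]
  R2 -= -2·R0 → [0,-4,-3]
  R2 -= 2·R1 → [0,0,-1]

L=[[1,0,0],[-2,1,0],[-2,2,1]] U=[[2,-1,-2],[0,-2,-1],[0,0,-1]]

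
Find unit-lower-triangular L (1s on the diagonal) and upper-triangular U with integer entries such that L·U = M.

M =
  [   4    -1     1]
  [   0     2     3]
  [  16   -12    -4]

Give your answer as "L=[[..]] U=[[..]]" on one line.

L=[[1,0,0],[0,1,0],[4,-4,1]] U=[[4,-1,1],[0,2,3],[0,0,4]]

  R1 -= 0·R0 → [0,2,3]
  R2 -= 4·R0 → [0,-8,-8]
  R2 -= -4·R1 → [0,0,4]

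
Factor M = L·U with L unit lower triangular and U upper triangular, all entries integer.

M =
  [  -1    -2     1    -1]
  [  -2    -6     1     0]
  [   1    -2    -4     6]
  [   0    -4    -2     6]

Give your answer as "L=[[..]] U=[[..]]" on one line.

  R1 -= 2·R0 → [0,-2,-1,2]
  R2 -= -1·R0 → [0,-4,-3,5]
  R3 -= 0·R0 → [0,-4,-2,6]
  R2 -= 2·R1 → [0,0,-1,1]
  R3 -= 2·R1 → [0,0,0,2]
  R3 -= 0·R2 → [0,0,0,2]

L=[[1,0,0,0],[2,1,0,0],[-1,2,1,0],[0,2,0,1]] U=[[-1,-2,1,-1],[0,-2,-1,2],[0,0,-1,1],[0,0,0,2]]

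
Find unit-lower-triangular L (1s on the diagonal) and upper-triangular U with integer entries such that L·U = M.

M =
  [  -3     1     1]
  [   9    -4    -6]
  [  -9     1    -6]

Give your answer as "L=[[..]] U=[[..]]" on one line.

  row1 -= -3·row0 → [0,-1,-3]
  row2 -= 3·row0 → [0,-2,-9]
  row2 -= 2·row1 → [0,0,-3]

L=[[1,0,0],[-3,1,0],[3,2,1]] U=[[-3,1,1],[0,-1,-3],[0,0,-3]]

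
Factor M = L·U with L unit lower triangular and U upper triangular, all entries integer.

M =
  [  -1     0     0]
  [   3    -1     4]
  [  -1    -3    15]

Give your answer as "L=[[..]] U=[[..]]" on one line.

L=[[1,0,0],[-3,1,0],[1,3,1]] U=[[-1,0,0],[0,-1,4],[0,0,3]]

  row1 -= -3·row0 → [0,-1,4]
  row2 -= 1·row0 → [0,-3,15]
  row2 -= 3·row1 → [0,0,3]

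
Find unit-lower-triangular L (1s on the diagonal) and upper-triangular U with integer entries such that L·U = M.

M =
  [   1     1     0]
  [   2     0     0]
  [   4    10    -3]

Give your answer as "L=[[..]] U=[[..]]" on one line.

  r1 -= 2·r0 → [0,-2,0]
  r2 -= 4·r0 → [0,6,-3]
  r2 -= -3·r1 → [0,0,-3]

L=[[1,0,0],[2,1,0],[4,-3,1]] U=[[1,1,0],[0,-2,0],[0,0,-3]]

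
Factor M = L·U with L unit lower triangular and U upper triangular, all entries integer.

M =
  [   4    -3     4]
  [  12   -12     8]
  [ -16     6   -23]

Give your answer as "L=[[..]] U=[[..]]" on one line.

L=[[1,0,0],[3,1,0],[-4,2,1]] U=[[4,-3,4],[0,-3,-4],[0,0,1]]

  R1 -= 3·R0 → [0,-3,-4]
  R2 -= -4·R0 → [0,-6,-7]
  R2 -= 2·R1 → [0,0,1]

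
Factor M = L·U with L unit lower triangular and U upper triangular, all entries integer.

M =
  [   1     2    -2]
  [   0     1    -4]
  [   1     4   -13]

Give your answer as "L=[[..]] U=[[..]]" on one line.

  row1 -= 0·row0 → [0,1,-4]
  row2 -= 1·row0 → [0,2,-11]
  row2 -= 2·row1 → [0,0,-3]

L=[[1,0,0],[0,1,0],[1,2,1]] U=[[1,2,-2],[0,1,-4],[0,0,-3]]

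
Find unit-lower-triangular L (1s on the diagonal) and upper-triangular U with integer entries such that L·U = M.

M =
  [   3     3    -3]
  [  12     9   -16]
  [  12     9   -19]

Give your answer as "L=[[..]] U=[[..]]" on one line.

L=[[1,0,0],[4,1,0],[4,1,1]] U=[[3,3,-3],[0,-3,-4],[0,0,-3]]

  R1 -= 4·R0 → [0,-3,-4]
  R2 -= 4·R0 → [0,-3,-7]
  R2 -= 1·R1 → [0,0,-3]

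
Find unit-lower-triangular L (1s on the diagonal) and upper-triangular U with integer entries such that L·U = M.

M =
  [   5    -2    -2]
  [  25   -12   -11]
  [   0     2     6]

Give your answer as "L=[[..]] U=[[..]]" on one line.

L=[[1,0,0],[5,1,0],[0,-1,1]] U=[[5,-2,-2],[0,-2,-1],[0,0,5]]

  r1 -= 5·r0 → [0,-2,-1]
  r2 -= 0·r0 → [0,2,6]
  r2 -= -1·r1 → [0,0,5]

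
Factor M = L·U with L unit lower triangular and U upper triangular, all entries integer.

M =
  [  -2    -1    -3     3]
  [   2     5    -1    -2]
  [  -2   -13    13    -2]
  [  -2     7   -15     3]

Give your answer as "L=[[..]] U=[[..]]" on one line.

L=[[1,0,0,0],[-1,1,0,0],[1,-3,1,0],[1,2,-1,1]] U=[[-2,-1,-3,3],[0,4,-4,1],[0,0,4,-2],[0,0,0,-4]]

  row1 -= -1·row0 → [0,4,-4,1]
  row2 -= 1·row0 → [0,-12,16,-5]
  row3 -= 1·row0 → [0,8,-12,0]
  row2 -= -3·row1 → [0,0,4,-2]
  row3 -= 2·row1 → [0,0,-4,-2]
  row3 -= -1·row2 → [0,0,0,-4]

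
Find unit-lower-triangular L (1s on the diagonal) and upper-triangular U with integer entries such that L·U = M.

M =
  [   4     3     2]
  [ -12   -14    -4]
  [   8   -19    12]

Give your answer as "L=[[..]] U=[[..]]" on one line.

L=[[1,0,0],[-3,1,0],[2,5,1]] U=[[4,3,2],[0,-5,2],[0,0,-2]]

  row1 -= -3·row0 → [0,-5,2]
  row2 -= 2·row0 → [0,-25,8]
  row2 -= 5·row1 → [0,0,-2]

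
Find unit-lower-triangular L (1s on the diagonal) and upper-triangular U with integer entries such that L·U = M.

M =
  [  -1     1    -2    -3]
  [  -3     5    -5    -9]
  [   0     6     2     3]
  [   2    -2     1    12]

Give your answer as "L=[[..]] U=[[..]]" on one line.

  r1 -= 3·r0 → [0,2,1,0]
  r2 -= 0·r0 → [0,6,2,3]
  r3 -= -2·r0 → [0,0,-3,6]
  r2 -= 3·r1 → [0,0,-1,3]
  r3 -= 0·r1 → [0,0,-3,6]
  r3 -= 3·r2 → [0,0,0,-3]

L=[[1,0,0,0],[3,1,0,0],[0,3,1,0],[-2,0,3,1]] U=[[-1,1,-2,-3],[0,2,1,0],[0,0,-1,3],[0,0,0,-3]]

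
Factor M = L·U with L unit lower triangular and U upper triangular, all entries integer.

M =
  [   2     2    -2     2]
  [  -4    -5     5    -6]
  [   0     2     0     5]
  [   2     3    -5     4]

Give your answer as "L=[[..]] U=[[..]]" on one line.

L=[[1,0,0,0],[-2,1,0,0],[0,-2,1,0],[1,-1,-1,1]] U=[[2,2,-2,2],[0,-1,1,-2],[0,0,2,1],[0,0,0,1]]

  r1 -= -2·r0 → [0,-1,1,-2]
  r2 -= 0·r0 → [0,2,0,5]
  r3 -= 1·r0 → [0,1,-3,2]
  r2 -= -2·r1 → [0,0,2,1]
  r3 -= -1·r1 → [0,0,-2,0]
  r3 -= -1·r2 → [0,0,0,1]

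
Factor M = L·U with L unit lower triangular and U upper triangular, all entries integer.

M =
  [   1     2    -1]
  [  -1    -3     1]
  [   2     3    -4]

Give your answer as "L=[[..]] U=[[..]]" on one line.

L=[[1,0,0],[-1,1,0],[2,1,1]] U=[[1,2,-1],[0,-1,0],[0,0,-2]]

  R1 -= -1·R0 → [0,-1,0]
  R2 -= 2·R0 → [0,-1,-2]
  R2 -= 1·R1 → [0,0,-2]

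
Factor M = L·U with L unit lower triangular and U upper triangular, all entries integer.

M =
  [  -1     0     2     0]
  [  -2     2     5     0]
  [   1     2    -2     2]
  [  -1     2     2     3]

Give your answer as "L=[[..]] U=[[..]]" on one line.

L=[[1,0,0,0],[2,1,0,0],[-1,1,1,0],[1,1,1,1]] U=[[-1,0,2,0],[0,2,1,0],[0,0,-1,2],[0,0,0,1]]

  row1 -= 2·row0 → [0,2,1,0]
  row2 -= -1·row0 → [0,2,0,2]
  row3 -= 1·row0 → [0,2,0,3]
  row2 -= 1·row1 → [0,0,-1,2]
  row3 -= 1·row1 → [0,0,-1,3]
  row3 -= 1·row2 → [0,0,0,1]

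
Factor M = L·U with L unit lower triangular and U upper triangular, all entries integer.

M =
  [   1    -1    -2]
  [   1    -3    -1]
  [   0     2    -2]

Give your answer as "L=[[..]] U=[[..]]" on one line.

L=[[1,0,0],[1,1,0],[0,-1,1]] U=[[1,-1,-2],[0,-2,1],[0,0,-1]]

  R1 -= 1·R0 → [0,-2,1]
  R2 -= 0·R0 → [0,2,-2]
  R2 -= -1·R1 → [0,0,-1]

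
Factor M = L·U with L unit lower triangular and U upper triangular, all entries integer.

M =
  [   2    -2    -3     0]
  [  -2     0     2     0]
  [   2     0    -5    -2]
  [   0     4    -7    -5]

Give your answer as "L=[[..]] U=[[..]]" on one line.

  r1 -= -1·r0 → [0,-2,-1,0]
  r2 -= 1·r0 → [0,2,-2,-2]
  r3 -= 0·r0 → [0,4,-7,-5]
  r2 -= -1·r1 → [0,0,-3,-2]
  r3 -= -2·r1 → [0,0,-9,-5]
  r3 -= 3·r2 → [0,0,0,1]

L=[[1,0,0,0],[-1,1,0,0],[1,-1,1,0],[0,-2,3,1]] U=[[2,-2,-3,0],[0,-2,-1,0],[0,0,-3,-2],[0,0,0,1]]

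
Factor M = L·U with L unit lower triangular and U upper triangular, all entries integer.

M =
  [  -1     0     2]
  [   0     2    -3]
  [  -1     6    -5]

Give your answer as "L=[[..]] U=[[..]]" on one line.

L=[[1,0,0],[0,1,0],[1,3,1]] U=[[-1,0,2],[0,2,-3],[0,0,2]]

  R1 -= 0·R0 → [0,2,-3]
  R2 -= 1·R0 → [0,6,-7]
  R2 -= 3·R1 → [0,0,2]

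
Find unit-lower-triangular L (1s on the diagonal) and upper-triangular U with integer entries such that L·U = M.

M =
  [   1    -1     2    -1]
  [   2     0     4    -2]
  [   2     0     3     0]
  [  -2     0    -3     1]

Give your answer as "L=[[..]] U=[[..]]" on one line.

  row1 -= 2·row0 → [0,2,0,0]
  row2 -= 2·row0 → [0,2,-1,2]
  row3 -= -2·row0 → [0,-2,1,-1]
  row2 -= 1·row1 → [0,0,-1,2]
  row3 -= -1·row1 → [0,0,1,-1]
  row3 -= -1·row2 → [0,0,0,1]

L=[[1,0,0,0],[2,1,0,0],[2,1,1,0],[-2,-1,-1,1]] U=[[1,-1,2,-1],[0,2,0,0],[0,0,-1,2],[0,0,0,1]]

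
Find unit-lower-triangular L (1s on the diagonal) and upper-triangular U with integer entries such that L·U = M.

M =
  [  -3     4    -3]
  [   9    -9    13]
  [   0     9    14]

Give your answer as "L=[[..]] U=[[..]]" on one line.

  r1 -= -3·r0 → [0,3,4]
  r2 -= 0·r0 → [0,9,14]
  r2 -= 3·r1 → [0,0,2]

L=[[1,0,0],[-3,1,0],[0,3,1]] U=[[-3,4,-3],[0,3,4],[0,0,2]]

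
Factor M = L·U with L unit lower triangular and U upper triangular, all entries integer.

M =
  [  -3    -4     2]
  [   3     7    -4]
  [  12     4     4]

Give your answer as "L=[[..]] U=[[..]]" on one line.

  r1 -= -1·r0 → [0,3,-2]
  r2 -= -4·r0 → [0,-12,12]
  r2 -= -4·r1 → [0,0,4]

L=[[1,0,0],[-1,1,0],[-4,-4,1]] U=[[-3,-4,2],[0,3,-2],[0,0,4]]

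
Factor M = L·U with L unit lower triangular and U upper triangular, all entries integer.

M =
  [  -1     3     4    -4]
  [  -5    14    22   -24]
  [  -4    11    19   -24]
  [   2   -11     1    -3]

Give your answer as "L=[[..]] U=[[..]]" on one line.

L=[[1,0,0,0],[5,1,0,0],[4,1,1,0],[-2,5,-1,1]] U=[[-1,3,4,-4],[0,-1,2,-4],[0,0,1,-4],[0,0,0,5]]

  R1 -= 5·R0 → [0,-1,2,-4]
  R2 -= 4·R0 → [0,-1,3,-8]
  R3 -= -2·R0 → [0,-5,9,-11]
  R2 -= 1·R1 → [0,0,1,-4]
  R3 -= 5·R1 → [0,0,-1,9]
  R3 -= -1·R2 → [0,0,0,5]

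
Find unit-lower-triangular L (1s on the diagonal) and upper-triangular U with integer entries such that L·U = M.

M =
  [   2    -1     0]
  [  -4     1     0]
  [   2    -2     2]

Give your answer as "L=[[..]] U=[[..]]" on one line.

  R1 -= -2·R0 → [0,-1,0]
  R2 -= 1·R0 → [0,-1,2]
  R2 -= 1·R1 → [0,0,2]

L=[[1,0,0],[-2,1,0],[1,1,1]] U=[[2,-1,0],[0,-1,0],[0,0,2]]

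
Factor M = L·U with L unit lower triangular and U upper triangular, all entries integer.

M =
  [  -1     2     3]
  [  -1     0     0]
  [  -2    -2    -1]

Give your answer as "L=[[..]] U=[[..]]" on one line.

  row1 -= 1·row0 → [0,-2,-3]
  row2 -= 2·row0 → [0,-6,-7]
  row2 -= 3·row1 → [0,0,2]

L=[[1,0,0],[1,1,0],[2,3,1]] U=[[-1,2,3],[0,-2,-3],[0,0,2]]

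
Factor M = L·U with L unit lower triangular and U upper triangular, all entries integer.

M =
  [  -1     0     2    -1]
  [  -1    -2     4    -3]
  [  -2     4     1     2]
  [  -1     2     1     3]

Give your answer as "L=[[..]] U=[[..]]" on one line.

  r1 -= 1·r0 → [0,-2,2,-2]
  r2 -= 2·r0 → [0,4,-3,4]
  r3 -= 1·r0 → [0,2,-1,4]
  r2 -= -2·r1 → [0,0,1,0]
  r3 -= -1·r1 → [0,0,1,2]
  r3 -= 1·r2 → [0,0,0,2]

L=[[1,0,0,0],[1,1,0,0],[2,-2,1,0],[1,-1,1,1]] U=[[-1,0,2,-1],[0,-2,2,-2],[0,0,1,0],[0,0,0,2]]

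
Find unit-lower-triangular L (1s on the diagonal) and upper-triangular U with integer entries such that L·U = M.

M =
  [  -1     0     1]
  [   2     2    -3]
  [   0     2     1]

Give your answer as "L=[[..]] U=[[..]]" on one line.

  row1 -= -2·row0 → [0,2,-1]
  row2 -= 0·row0 → [0,2,1]
  row2 -= 1·row1 → [0,0,2]

L=[[1,0,0],[-2,1,0],[0,1,1]] U=[[-1,0,1],[0,2,-1],[0,0,2]]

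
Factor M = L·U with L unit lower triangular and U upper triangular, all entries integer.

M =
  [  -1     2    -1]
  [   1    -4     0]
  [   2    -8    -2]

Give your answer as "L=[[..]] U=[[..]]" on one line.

  row1 -= -1·row0 → [0,-2,-1]
  row2 -= -2·row0 → [0,-4,-4]
  row2 -= 2·row1 → [0,0,-2]

L=[[1,0,0],[-1,1,0],[-2,2,1]] U=[[-1,2,-1],[0,-2,-1],[0,0,-2]]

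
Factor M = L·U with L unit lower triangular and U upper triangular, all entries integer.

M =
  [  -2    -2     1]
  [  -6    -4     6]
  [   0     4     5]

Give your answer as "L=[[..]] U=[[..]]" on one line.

  row1 -= 3·row0 → [0,2,3]
  row2 -= 0·row0 → [0,4,5]
  row2 -= 2·row1 → [0,0,-1]

L=[[1,0,0],[3,1,0],[0,2,1]] U=[[-2,-2,1],[0,2,3],[0,0,-1]]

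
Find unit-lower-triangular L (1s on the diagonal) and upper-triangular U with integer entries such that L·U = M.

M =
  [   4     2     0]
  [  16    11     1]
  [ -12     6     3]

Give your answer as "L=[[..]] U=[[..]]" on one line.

  R1 -= 4·R0 → [0,3,1]
  R2 -= -3·R0 → [0,12,3]
  R2 -= 4·R1 → [0,0,-1]

L=[[1,0,0],[4,1,0],[-3,4,1]] U=[[4,2,0],[0,3,1],[0,0,-1]]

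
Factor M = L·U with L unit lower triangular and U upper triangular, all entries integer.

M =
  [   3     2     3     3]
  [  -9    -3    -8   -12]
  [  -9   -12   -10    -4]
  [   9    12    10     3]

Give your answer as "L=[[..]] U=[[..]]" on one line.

L=[[1,0,0,0],[-3,1,0,0],[-3,-2,1,0],[3,2,-1,1]] U=[[3,2,3,3],[0,3,1,-3],[0,0,1,-1],[0,0,0,-1]]

  r1 -= -3·r0 → [0,3,1,-3]
  r2 -= -3·r0 → [0,-6,-1,5]
  r3 -= 3·r0 → [0,6,1,-6]
  r2 -= -2·r1 → [0,0,1,-1]
  r3 -= 2·r1 → [0,0,-1,0]
  r3 -= -1·r2 → [0,0,0,-1]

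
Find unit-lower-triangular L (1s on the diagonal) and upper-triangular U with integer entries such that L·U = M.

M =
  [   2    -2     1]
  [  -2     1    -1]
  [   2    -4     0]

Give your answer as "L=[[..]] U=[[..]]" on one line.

  row1 -= -1·row0 → [0,-1,0]
  row2 -= 1·row0 → [0,-2,-1]
  row2 -= 2·row1 → [0,0,-1]

L=[[1,0,0],[-1,1,0],[1,2,1]] U=[[2,-2,1],[0,-1,0],[0,0,-1]]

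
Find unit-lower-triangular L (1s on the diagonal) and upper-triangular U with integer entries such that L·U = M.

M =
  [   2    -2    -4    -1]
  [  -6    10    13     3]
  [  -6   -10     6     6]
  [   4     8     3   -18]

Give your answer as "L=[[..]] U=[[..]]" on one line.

  R1 -= -3·R0 → [0,4,1,0]
  R2 -= -3·R0 → [0,-16,-6,3]
  R3 -= 2·R0 → [0,12,11,-16]
  R2 -= -4·R1 → [0,0,-2,3]
  R3 -= 3·R1 → [0,0,8,-16]
  R3 -= -4·R2 → [0,0,0,-4]

L=[[1,0,0,0],[-3,1,0,0],[-3,-4,1,0],[2,3,-4,1]] U=[[2,-2,-4,-1],[0,4,1,0],[0,0,-2,3],[0,0,0,-4]]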